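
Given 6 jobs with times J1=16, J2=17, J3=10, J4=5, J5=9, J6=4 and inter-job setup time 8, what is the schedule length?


Makespan = Σ processing + (n-1) × setup
= (16 + 17 + 10 + 5 + 9 + 4) + (6-1)×8
= 61 + 40
= 101 time units


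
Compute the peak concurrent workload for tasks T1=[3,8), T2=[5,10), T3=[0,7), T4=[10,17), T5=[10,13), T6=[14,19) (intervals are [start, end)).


Check each time point for overlaps:
  t=5: 3 tasks active (T1, T2, T3)
Max concurrent = 3


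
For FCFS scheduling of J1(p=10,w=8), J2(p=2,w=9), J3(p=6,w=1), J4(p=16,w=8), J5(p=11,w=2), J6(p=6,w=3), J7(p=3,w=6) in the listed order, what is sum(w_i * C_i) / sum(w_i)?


Completion times:
  J1: C=10, w×C=8×10=80
  J2: C=12, w×C=9×12=108
  J3: C=18, w×C=1×18=18
  J4: C=34, w×C=8×34=272
  J5: C=45, w×C=2×45=90
  J6: C=51, w×C=3×51=153
  J7: C=54, w×C=6×54=324
Sum w×C = 1045
Sum w = 37
Weighted avg = 1045/37
= 28.24


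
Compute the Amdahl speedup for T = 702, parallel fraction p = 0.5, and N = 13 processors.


Amdahl's law: T_p = T × ((1-p) + p/N)
= 702 × ((1-0.5) + 0.5/13)
= 702 × (0.50 + 0.0385)
= 702 × 0.5385
= 378.00
Speedup = 702/378.00
= 1.86×


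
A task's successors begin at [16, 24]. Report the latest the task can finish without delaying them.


LF = min of all successor start times
Successors start at: [16, 24]
LF = min(16, 24)
= 16


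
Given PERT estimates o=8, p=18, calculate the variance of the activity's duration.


σ² = ((p - o) / 6)² = (p - o)² / 36
= (18 - 8)² / 36
= 10² / 36
= 100 / 36
= 2.7778


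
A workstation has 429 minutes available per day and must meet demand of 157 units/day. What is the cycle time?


Cycle time = available time / demand
= 429 / 157
= 2.73 min/unit


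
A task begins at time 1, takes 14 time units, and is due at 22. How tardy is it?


Completion = start + processing = 1 + 14 = 15
Tardiness = max(0, C - d) = max(0, 15 - 22)
= max(0, -7)
= 0


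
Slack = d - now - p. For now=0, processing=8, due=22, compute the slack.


Slack = due - current_time - processing
= 22 - 0 - 8
= 14


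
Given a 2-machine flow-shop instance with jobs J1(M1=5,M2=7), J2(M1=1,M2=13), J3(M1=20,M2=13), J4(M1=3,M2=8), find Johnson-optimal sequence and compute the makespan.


Johnson's rule:
Group 1 (M1≤M2, sort by M1): ['J2', 'J4', 'J1']
Group 2 (M1>M2, sort desc M2): ['J3']
Sequence: J2 → J4 → J1 → J3
Makespan calculation:
  J2: M1 done=1, M2 done=14
  J4: M1 done=4, M2 done=22
  J1: M1 done=9, M2 done=29
  J3: M1 done=29, M2 done=42
= Sequence: J2 → J4 → J1 → J3, Makespan: 42


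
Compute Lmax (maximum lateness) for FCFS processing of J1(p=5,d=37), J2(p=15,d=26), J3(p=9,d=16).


Lateness per job (L = C - d):
  J1: C=5, d=37, L=-32
  J2: C=20, d=26, L=-6
  J3: C=29, d=16, L=13
Lmax = max(-32, -6, 13)
= 13


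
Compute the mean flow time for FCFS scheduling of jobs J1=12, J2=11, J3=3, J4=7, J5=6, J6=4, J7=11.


Completion times:
  J1: completes at 12
  J2: completes at 23
  J3: completes at 26
  J4: completes at 33
  J5: completes at 39
  J6: completes at 43
  J7: completes at 54
Sum = 230
Average = 230/7
= 32.86


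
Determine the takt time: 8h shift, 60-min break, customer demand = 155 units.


Available = 8×60 - 60 = 420 min
Takt time = 420 / 155
= 2.71 min/unit


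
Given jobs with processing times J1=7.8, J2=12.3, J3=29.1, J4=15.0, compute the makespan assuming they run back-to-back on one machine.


Sequential makespan: sum all processing times
= 7.8 + 12.3 + 29.1 + 15.0
= 64.2 time units


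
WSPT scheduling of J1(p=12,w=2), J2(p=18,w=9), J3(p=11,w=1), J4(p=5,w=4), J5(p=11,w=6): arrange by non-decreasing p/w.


WSPT (Smith's rule): sort by p/w ascending
  J4: p/w = 5/4 = 1.250
  J5: p/w = 11/6 = 1.833
  J2: p/w = 18/9 = 2.000
  J1: p/w = 12/2 = 6.000
  J3: p/w = 11/1 = 11.000
Order: J4 → J5 → J2 → J1 → J3


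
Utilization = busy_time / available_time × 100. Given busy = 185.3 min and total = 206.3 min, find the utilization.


Utilization = busy / total × 100
= 185.3 / 206.3 × 100
= 89.8%


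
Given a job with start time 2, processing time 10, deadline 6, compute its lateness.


Completion = 2 + 10 = 12
Lateness = C - d = 12 - 6
= 6


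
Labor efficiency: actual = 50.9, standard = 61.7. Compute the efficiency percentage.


Efficiency = (actual / standard) × 100
= (50.9 / 61.7) × 100
= 82.5%


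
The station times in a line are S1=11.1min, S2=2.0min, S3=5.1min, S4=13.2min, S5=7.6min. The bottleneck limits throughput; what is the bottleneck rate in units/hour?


Bottleneck = longest station time
Station times: [11.1, 2.0, 5.1, 13.2, 7.6]
Max = 13.2 min
Rate = 60 / 13.2
= 4.55 units/hour (bottleneck: 13.2min)


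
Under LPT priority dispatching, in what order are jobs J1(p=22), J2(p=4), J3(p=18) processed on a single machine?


LPT: sort by longest processing time first
  J1: p=22
  J3: p=18
  J2: p=4
Order: J1 → J3 → J2


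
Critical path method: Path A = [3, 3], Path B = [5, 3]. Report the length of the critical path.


Path A: 3 + 3 = 6
Path B: 5 + 3 = 8
Critical path = longest = max(6, 8)
= 8 (Path B)


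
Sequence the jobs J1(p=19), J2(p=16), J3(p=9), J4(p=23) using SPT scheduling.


SPT: sort by shortest processing time
  J3: p=9
  J2: p=16
  J1: p=19
  J4: p=23
Order: J3 → J2 → J1 → J4


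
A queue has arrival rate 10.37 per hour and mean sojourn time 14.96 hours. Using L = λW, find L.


Little's law: L = λ × W
= 10.37 × 14.96
= 155.14


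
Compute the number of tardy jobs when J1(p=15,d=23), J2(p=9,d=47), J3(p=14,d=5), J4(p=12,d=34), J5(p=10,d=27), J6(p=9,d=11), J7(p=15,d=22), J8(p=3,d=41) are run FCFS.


Completion vs due date:
  J1: C=15, d=23 → on time
  J2: C=24, d=47 → on time
  J3: C=38, d=5 → TARDY
  J4: C=50, d=34 → TARDY
  J5: C=60, d=27 → TARDY
  J6: C=69, d=11 → TARDY
  J7: C=84, d=22 → TARDY
  J8: C=87, d=41 → TARDY
Tardy jobs: J3, J4, J5, J6, J7, J8
Count = 6


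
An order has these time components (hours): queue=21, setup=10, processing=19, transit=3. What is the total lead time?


Lead time = queue + setup + processing + transit
= 21 + 10 + 19 + 3
= 53 hours


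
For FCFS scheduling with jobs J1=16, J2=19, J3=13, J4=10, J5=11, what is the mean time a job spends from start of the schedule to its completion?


Completion times:
  J1: completes at 16
  J2: completes at 35
  J3: completes at 48
  J4: completes at 58
  J5: completes at 69
Sum = 226
Average = 226/5
= 45.20


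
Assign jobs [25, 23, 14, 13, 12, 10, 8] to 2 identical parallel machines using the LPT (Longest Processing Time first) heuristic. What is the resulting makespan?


Jobs (LPT sorted): [25, 23, 14, 13, 12, 10, 8]
Machines: 2
  J=25 → Machine 1 (load: 0+25=25)
  J=23 → Machine 2 (load: 0+23=23)
  J=14 → Machine 2 (load: 23+14=37)
  J=13 → Machine 1 (load: 25+13=38)
  J=12 → Machine 2 (load: 37+12=49)
  J=10 → Machine 1 (load: 38+10=48)
  J=8 → Machine 1 (load: 48+8=56)
Machine loads: [56, 49]
Makespan = max = 56 time units


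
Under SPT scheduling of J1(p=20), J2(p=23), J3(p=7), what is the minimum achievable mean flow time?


SPT order: J3 → J1 → J2
Completion times:
  J3: C=7
  J1: C=27
  J2: C=50
Sum = 84, n = 3
Mean flow = 84/3
= 28.00


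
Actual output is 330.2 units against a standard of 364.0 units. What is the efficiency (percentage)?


Efficiency = (actual / standard) × 100
= (330.2 / 364.0) × 100
= 90.7%


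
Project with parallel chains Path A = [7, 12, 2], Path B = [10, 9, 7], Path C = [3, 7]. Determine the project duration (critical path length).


Path A: 7 + 12 + 2 = 21
Path B: 10 + 9 + 7 = 26
Path C: 3 + 7 = 10
Critical path = longest = max(21, 26, 10)
= 26 (Path B)


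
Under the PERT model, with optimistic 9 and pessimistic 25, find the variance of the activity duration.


σ² = ((p - o) / 6)² = (p - o)² / 36
= (25 - 9)² / 36
= 16² / 36
= 256 / 36
= 7.1111


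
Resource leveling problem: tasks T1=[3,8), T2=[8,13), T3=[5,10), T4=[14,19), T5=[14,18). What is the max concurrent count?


Check each time point for overlaps:
  t=5: 2 tasks active (T1, T3)
Max concurrent = 2


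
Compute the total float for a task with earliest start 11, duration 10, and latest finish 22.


EF = ES + duration = 11 + 10 = 21
LS = LF - duration = 22 - 10 = 12
Total Float = LF - EF = 22 - 21
(or LS - ES = 12 - 11)
= 1


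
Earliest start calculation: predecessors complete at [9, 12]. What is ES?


ES = max of all predecessor completion times
Predecessors: [9, 12]
ES = max(9, 12)
= 12


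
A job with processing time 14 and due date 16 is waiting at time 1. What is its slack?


Slack = due - current_time - processing
= 16 - 1 - 14
= 1


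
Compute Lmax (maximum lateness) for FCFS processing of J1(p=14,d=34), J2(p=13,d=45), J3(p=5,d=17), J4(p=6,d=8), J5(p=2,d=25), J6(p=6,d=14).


Lateness per job (L = C - d):
  J1: C=14, d=34, L=-20
  J2: C=27, d=45, L=-18
  J3: C=32, d=17, L=15
  J4: C=38, d=8, L=30
  J5: C=40, d=25, L=15
  J6: C=46, d=14, L=32
Lmax = max(-20, -18, 15, 30, 15, 32)
= 32


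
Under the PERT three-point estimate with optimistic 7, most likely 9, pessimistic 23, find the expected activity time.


te = (o + 4m + p) / 6
= (7 + 4×9 + 23) / 6
= (7 + 36 + 23) / 6
= 66 / 6
= 11.00


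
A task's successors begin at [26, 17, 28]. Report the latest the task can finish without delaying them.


LF = min of all successor start times
Successors start at: [26, 17, 28]
LF = min(26, 17, 28)
= 17


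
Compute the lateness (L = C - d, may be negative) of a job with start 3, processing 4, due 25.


Completion = 3 + 4 = 7
Lateness = C - d = 7 - 25
= -18


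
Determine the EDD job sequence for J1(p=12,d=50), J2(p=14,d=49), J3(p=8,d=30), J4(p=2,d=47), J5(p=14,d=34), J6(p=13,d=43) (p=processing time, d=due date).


EDD: sort by earliest due date
  J3: d=30, p=8
  J5: d=34, p=14
  J6: d=43, p=13
  J4: d=47, p=2
  J2: d=49, p=14
  J1: d=50, p=12
Order: J3 → J5 → J6 → J4 → J2 → J1


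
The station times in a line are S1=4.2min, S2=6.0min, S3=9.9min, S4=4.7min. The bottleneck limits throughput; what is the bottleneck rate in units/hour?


Bottleneck = longest station time
Station times: [4.2, 6.0, 9.9, 4.7]
Max = 9.9 min
Rate = 60 / 9.9
= 6.06 units/hour (bottleneck: 9.9min)


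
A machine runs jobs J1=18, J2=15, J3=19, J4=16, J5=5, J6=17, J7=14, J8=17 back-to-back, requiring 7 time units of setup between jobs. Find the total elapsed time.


Makespan = Σ processing + (n-1) × setup
= (18 + 15 + 19 + 16 + 5 + 17 + 14 + 17) + (8-1)×7
= 121 + 49
= 170 time units


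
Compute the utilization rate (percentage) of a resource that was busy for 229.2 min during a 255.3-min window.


Utilization = busy / total × 100
= 229.2 / 255.3 × 100
= 89.8%


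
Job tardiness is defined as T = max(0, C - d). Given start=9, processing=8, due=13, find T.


Completion = start + processing = 9 + 8 = 17
Tardiness = max(0, C - d) = max(0, 17 - 13)
= max(0, 4)
= 4


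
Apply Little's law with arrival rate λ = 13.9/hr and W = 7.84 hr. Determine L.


Little's law: L = λ × W
= 13.9 × 7.84
= 108.98


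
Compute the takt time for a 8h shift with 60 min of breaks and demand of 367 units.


Available = 8×60 - 60 = 420 min
Takt time = 420 / 367
= 1.14 min/unit


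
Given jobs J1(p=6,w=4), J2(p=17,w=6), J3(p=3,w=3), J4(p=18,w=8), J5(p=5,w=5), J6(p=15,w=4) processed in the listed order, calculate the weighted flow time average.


Completion times:
  J1: C=6, w×C=4×6=24
  J2: C=23, w×C=6×23=138
  J3: C=26, w×C=3×26=78
  J4: C=44, w×C=8×44=352
  J5: C=49, w×C=5×49=245
  J6: C=64, w×C=4×64=256
Sum w×C = 1093
Sum w = 30
Weighted avg = 1093/30
= 36.43


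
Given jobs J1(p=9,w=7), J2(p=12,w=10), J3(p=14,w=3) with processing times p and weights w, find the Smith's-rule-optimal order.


WSPT (Smith's rule): sort by p/w ascending
  J2: p/w = 12/10 = 1.200
  J1: p/w = 9/7 = 1.286
  J3: p/w = 14/3 = 4.667
Order: J2 → J1 → J3


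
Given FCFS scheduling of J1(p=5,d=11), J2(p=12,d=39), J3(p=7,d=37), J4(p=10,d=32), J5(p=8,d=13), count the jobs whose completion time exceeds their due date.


Completion vs due date:
  J1: C=5, d=11 → on time
  J2: C=17, d=39 → on time
  J3: C=24, d=37 → on time
  J4: C=34, d=32 → TARDY
  J5: C=42, d=13 → TARDY
Tardy jobs: J4, J5
Count = 2


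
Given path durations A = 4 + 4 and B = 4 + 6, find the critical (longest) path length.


Path A: 4 + 4 = 8
Path B: 4 + 6 = 10
Critical path = longest = max(8, 10)
= 10 (Path B)


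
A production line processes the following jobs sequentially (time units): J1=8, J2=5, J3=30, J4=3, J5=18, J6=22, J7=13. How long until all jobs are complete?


Sequential makespan: sum all processing times
= 8 + 5 + 30 + 3 + 18 + 22 + 13
= 99 time units


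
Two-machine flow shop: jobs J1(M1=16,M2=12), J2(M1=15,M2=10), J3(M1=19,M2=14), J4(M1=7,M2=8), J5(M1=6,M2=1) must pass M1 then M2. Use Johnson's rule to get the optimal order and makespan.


Johnson's rule:
Group 1 (M1≤M2, sort by M1): ['J4']
Group 2 (M1>M2, sort desc M2): ['J3', 'J1', 'J2', 'J5']
Sequence: J4 → J3 → J1 → J2 → J5
Makespan calculation:
  J4: M1 done=7, M2 done=15
  J3: M1 done=26, M2 done=40
  J1: M1 done=42, M2 done=54
  J2: M1 done=57, M2 done=67
  J5: M1 done=63, M2 done=68
= Sequence: J4 → J3 → J1 → J2 → J5, Makespan: 68


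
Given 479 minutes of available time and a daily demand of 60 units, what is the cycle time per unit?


Cycle time = available time / demand
= 479 / 60
= 7.98 min/unit


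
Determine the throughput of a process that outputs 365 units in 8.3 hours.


Throughput = units / time
= 365 / 8.3
= 44.0 units/hour


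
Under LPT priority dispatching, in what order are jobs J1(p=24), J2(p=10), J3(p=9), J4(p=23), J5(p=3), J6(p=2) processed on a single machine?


LPT: sort by longest processing time first
  J1: p=24
  J4: p=23
  J2: p=10
  J3: p=9
  J5: p=3
  J6: p=2
Order: J1 → J4 → J2 → J3 → J5 → J6


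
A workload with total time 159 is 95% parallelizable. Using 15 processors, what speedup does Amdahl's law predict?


Amdahl's law: T_p = T × ((1-p) + p/N)
= 159 × ((1-0.95) + 0.95/15)
= 159 × (0.05 + 0.0633)
= 159 × 0.1133
= 18.02
Speedup = 159/18.02
= 8.82×


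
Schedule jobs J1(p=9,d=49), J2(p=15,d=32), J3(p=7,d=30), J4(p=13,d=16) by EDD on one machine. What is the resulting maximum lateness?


EDD order: J4 → J3 → J2 → J1
Completion and lateness:
  J4: C=13, d=16, L=13-16=-3
  J3: C=20, d=30, L=20-30=-10
  J2: C=35, d=32, L=35-32=3
  J1: C=44, d=49, L=44-49=-5
Lmax = max(-3, -10, 3, -5)
= 3


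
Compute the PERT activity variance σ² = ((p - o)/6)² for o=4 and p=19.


σ² = ((p - o) / 6)² = (p - o)² / 36
= (19 - 4)² / 36
= 15² / 36
= 225 / 36
= 6.2500


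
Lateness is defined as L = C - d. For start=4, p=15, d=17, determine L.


Completion = 4 + 15 = 19
Lateness = C - d = 19 - 17
= 2


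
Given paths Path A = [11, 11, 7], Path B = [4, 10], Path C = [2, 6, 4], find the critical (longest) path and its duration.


Path A: 11 + 11 + 7 = 29
Path B: 4 + 10 = 14
Path C: 2 + 6 + 4 = 12
Critical path = longest = max(29, 14, 12)
= 29 (Path A)


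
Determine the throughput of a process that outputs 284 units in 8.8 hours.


Throughput = units / time
= 284 / 8.8
= 32.3 units/hour


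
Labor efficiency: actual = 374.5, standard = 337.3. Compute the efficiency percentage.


Efficiency = (actual / standard) × 100
= (374.5 / 337.3) × 100
= 111.0%


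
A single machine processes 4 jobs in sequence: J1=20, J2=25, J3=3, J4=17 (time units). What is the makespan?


Sequential makespan: sum all processing times
= 20 + 25 + 3 + 17
= 65 time units


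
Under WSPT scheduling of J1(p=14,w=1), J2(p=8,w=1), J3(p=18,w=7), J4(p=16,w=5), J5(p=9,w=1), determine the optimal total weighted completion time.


WSPT order (by p/w): J3 → J4 → J2 → J5 → J1
  J3: C=18, w·C=7×18=126
  J4: C=34, w·C=5×34=170
  J2: C=42, w·C=1×42=42
  J5: C=51, w·C=1×51=51
  J1: C=65, w·C=1×65=65
Σ w·C = 454
= 454


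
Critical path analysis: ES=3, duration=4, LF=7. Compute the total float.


EF = ES + duration = 3 + 4 = 7
LS = LF - duration = 7 - 4 = 3
Total Float = LF - EF = 7 - 7
(or LS - ES = 3 - 3)
= 0


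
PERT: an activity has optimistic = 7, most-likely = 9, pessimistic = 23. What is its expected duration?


te = (o + 4m + p) / 6
= (7 + 4×9 + 23) / 6
= (7 + 36 + 23) / 6
= 66 / 6
= 11.00


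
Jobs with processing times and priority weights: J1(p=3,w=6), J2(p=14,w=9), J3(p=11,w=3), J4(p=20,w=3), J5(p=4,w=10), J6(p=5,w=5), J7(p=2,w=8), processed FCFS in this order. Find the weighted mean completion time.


Completion times:
  J1: C=3, w×C=6×3=18
  J2: C=17, w×C=9×17=153
  J3: C=28, w×C=3×28=84
  J4: C=48, w×C=3×48=144
  J5: C=52, w×C=10×52=520
  J6: C=57, w×C=5×57=285
  J7: C=59, w×C=8×59=472
Sum w×C = 1676
Sum w = 44
Weighted avg = 1676/44
= 38.09


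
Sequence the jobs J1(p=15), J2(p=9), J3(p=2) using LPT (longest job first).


LPT: sort by longest processing time first
  J1: p=15
  J2: p=9
  J3: p=2
Order: J1 → J2 → J3


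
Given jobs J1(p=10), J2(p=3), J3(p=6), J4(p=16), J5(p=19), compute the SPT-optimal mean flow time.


SPT order: J2 → J3 → J1 → J4 → J5
Completion times:
  J2: C=3
  J3: C=9
  J1: C=19
  J4: C=35
  J5: C=54
Sum = 120, n = 5
Mean flow = 120/5
= 24.00


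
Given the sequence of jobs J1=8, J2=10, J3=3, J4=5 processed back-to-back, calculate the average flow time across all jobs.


Completion times:
  J1: completes at 8
  J2: completes at 18
  J3: completes at 21
  J4: completes at 26
Sum = 73
Average = 73/4
= 18.25


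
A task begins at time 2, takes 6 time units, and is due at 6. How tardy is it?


Completion = start + processing = 2 + 6 = 8
Tardiness = max(0, C - d) = max(0, 8 - 6)
= max(0, 2)
= 2


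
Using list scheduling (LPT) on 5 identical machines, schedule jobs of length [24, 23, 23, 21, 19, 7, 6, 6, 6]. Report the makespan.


Jobs (LPT sorted): [24, 23, 23, 21, 19, 7, 6, 6, 6]
Machines: 5
  J=24 → Machine 1 (load: 0+24=24)
  J=23 → Machine 2 (load: 0+23=23)
  J=23 → Machine 3 (load: 0+23=23)
  J=21 → Machine 4 (load: 0+21=21)
  J=19 → Machine 5 (load: 0+19=19)
  J=7 → Machine 5 (load: 19+7=26)
  J=6 → Machine 4 (load: 21+6=27)
  J=6 → Machine 2 (load: 23+6=29)
  J=6 → Machine 3 (load: 23+6=29)
Machine loads: [24, 29, 29, 27, 26]
Makespan = max = 29 time units


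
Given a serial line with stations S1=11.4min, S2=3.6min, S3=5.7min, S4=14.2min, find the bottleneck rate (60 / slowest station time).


Bottleneck = longest station time
Station times: [11.4, 3.6, 5.7, 14.2]
Max = 14.2 min
Rate = 60 / 14.2
= 4.23 units/hour (bottleneck: 14.2min)


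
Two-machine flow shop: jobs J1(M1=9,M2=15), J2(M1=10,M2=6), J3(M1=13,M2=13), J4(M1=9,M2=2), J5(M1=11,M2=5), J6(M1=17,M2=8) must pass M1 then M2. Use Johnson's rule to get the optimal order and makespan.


Johnson's rule:
Group 1 (M1≤M2, sort by M1): ['J1', 'J3']
Group 2 (M1>M2, sort desc M2): ['J6', 'J2', 'J5', 'J4']
Sequence: J1 → J3 → J6 → J2 → J5 → J4
Makespan calculation:
  J1: M1 done=9, M2 done=24
  J3: M1 done=22, M2 done=37
  J6: M1 done=39, M2 done=47
  J2: M1 done=49, M2 done=55
  J5: M1 done=60, M2 done=65
  J4: M1 done=69, M2 done=71
= Sequence: J1 → J3 → J6 → J2 → J5 → J4, Makespan: 71


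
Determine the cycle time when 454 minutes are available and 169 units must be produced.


Cycle time = available time / demand
= 454 / 169
= 2.69 min/unit


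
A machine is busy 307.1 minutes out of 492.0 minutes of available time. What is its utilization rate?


Utilization = busy / total × 100
= 307.1 / 492.0 × 100
= 62.4%


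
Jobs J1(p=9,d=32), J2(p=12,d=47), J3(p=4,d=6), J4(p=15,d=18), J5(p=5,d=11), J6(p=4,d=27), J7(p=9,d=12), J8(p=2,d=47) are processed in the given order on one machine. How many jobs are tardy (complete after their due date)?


Completion vs due date:
  J1: C=9, d=32 → on time
  J2: C=21, d=47 → on time
  J3: C=25, d=6 → TARDY
  J4: C=40, d=18 → TARDY
  J5: C=45, d=11 → TARDY
  J6: C=49, d=27 → TARDY
  J7: C=58, d=12 → TARDY
  J8: C=60, d=47 → TARDY
Tardy jobs: J3, J4, J5, J6, J7, J8
Count = 6


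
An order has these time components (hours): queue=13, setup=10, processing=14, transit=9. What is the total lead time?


Lead time = queue + setup + processing + transit
= 13 + 10 + 14 + 9
= 46 hours


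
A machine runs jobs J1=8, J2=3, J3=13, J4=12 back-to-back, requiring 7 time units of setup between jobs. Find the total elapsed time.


Makespan = Σ processing + (n-1) × setup
= (8 + 3 + 13 + 12) + (4-1)×7
= 36 + 21
= 57 time units


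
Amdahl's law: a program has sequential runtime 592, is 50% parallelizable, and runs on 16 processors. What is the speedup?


Amdahl's law: T_p = T × ((1-p) + p/N)
= 592 × ((1-0.5) + 0.5/16)
= 592 × (0.50 + 0.0312)
= 592 × 0.5312
= 314.50
Speedup = 592/314.50
= 1.88×


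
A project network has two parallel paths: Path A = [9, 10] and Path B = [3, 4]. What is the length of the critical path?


Path A: 9 + 10 = 19
Path B: 3 + 4 = 7
Critical path = longest = max(19, 7)
= 19 (Path A)


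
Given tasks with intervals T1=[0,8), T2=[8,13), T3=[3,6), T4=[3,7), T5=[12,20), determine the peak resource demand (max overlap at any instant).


Check each time point for overlaps:
  t=3: 3 tasks active (T1, T3, T4)
Max concurrent = 3


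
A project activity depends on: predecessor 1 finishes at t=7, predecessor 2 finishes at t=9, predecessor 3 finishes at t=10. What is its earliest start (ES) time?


ES = max of all predecessor completion times
Predecessors: [7, 9, 10]
ES = max(7, 9, 10)
= 10


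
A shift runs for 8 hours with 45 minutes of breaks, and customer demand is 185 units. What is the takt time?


Available = 8×60 - 45 = 435 min
Takt time = 435 / 185
= 2.35 min/unit


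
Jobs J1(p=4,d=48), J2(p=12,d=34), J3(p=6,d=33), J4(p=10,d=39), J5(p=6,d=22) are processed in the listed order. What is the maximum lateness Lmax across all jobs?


Lateness per job (L = C - d):
  J1: C=4, d=48, L=-44
  J2: C=16, d=34, L=-18
  J3: C=22, d=33, L=-11
  J4: C=32, d=39, L=-7
  J5: C=38, d=22, L=16
Lmax = max(-44, -18, -11, -7, 16)
= 16


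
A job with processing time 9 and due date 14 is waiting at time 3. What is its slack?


Slack = due - current_time - processing
= 14 - 3 - 9
= 2


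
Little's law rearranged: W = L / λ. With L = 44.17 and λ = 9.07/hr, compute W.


Little's law: L = λW → W = L / λ
= 44.17 / 9.07
= 4.87 hours


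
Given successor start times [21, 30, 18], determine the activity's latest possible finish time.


LF = min of all successor start times
Successors start at: [21, 30, 18]
LF = min(21, 30, 18)
= 18


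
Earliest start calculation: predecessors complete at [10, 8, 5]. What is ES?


ES = max of all predecessor completion times
Predecessors: [10, 8, 5]
ES = max(10, 8, 5)
= 10


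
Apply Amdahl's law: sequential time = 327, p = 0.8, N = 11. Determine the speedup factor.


Amdahl's law: T_p = T × ((1-p) + p/N)
= 327 × ((1-0.8) + 0.8/11)
= 327 × (0.20 + 0.0727)
= 327 × 0.2727
= 89.18
Speedup = 327/89.18
= 3.67×


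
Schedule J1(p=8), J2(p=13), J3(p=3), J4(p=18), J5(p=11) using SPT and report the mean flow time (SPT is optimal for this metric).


SPT order: J3 → J1 → J5 → J2 → J4
Completion times:
  J3: C=3
  J1: C=11
  J5: C=22
  J2: C=35
  J4: C=53
Sum = 124, n = 5
Mean flow = 124/5
= 24.80


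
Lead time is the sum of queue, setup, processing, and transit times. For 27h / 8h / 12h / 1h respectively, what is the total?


Lead time = queue + setup + processing + transit
= 27 + 8 + 12 + 1
= 48 hours


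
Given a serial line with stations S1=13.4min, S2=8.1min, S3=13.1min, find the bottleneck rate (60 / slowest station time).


Bottleneck = longest station time
Station times: [13.4, 8.1, 13.1]
Max = 13.4 min
Rate = 60 / 13.4
= 4.48 units/hour (bottleneck: 13.4min)


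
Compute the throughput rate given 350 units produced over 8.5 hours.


Throughput = units / time
= 350 / 8.5
= 41.2 units/hour


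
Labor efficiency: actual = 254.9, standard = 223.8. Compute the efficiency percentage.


Efficiency = (actual / standard) × 100
= (254.9 / 223.8) × 100
= 113.9%


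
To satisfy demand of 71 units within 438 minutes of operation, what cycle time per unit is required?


Cycle time = available time / demand
= 438 / 71
= 6.17 min/unit


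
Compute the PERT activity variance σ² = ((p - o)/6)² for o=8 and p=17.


σ² = ((p - o) / 6)² = (p - o)² / 36
= (17 - 8)² / 36
= 9² / 36
= 81 / 36
= 2.2500


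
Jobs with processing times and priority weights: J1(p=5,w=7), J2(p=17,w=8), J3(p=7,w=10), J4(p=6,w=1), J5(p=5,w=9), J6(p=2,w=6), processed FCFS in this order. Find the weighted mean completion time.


Completion times:
  J1: C=5, w×C=7×5=35
  J2: C=22, w×C=8×22=176
  J3: C=29, w×C=10×29=290
  J4: C=35, w×C=1×35=35
  J5: C=40, w×C=9×40=360
  J6: C=42, w×C=6×42=252
Sum w×C = 1148
Sum w = 41
Weighted avg = 1148/41
= 28.00


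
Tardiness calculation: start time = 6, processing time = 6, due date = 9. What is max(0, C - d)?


Completion = start + processing = 6 + 6 = 12
Tardiness = max(0, C - d) = max(0, 12 - 9)
= max(0, 3)
= 3


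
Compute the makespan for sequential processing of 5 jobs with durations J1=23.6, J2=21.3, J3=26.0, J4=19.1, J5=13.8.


Sequential makespan: sum all processing times
= 23.6 + 21.3 + 26.0 + 19.1 + 13.8
= 103.8 time units


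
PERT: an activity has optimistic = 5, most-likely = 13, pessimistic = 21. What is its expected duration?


te = (o + 4m + p) / 6
= (5 + 4×13 + 21) / 6
= (5 + 52 + 21) / 6
= 78 / 6
= 13.00


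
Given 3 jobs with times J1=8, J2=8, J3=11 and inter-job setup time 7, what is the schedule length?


Makespan = Σ processing + (n-1) × setup
= (8 + 8 + 11) + (3-1)×7
= 27 + 14
= 41 time units


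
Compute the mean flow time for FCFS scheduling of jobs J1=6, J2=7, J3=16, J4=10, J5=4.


Completion times:
  J1: completes at 6
  J2: completes at 13
  J3: completes at 29
  J4: completes at 39
  J5: completes at 43
Sum = 130
Average = 130/5
= 26.00


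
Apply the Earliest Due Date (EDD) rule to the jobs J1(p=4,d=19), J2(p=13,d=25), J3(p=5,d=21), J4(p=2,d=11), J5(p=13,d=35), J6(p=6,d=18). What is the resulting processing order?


EDD: sort by earliest due date
  J4: d=11, p=2
  J6: d=18, p=6
  J1: d=19, p=4
  J3: d=21, p=5
  J2: d=25, p=13
  J5: d=35, p=13
Order: J4 → J6 → J1 → J3 → J2 → J5


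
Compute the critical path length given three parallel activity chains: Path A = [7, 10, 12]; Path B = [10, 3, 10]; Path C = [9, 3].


Path A: 7 + 10 + 12 = 29
Path B: 10 + 3 + 10 = 23
Path C: 9 + 3 = 12
Critical path = longest = max(29, 23, 12)
= 29 (Path A)


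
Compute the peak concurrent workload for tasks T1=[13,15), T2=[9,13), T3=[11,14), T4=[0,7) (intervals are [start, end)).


Check each time point for overlaps:
  t=11: 2 tasks active (T2, T3)
Max concurrent = 2


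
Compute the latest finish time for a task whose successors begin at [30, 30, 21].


LF = min of all successor start times
Successors start at: [30, 30, 21]
LF = min(30, 30, 21)
= 21


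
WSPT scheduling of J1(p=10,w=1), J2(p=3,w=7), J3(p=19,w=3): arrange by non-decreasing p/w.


WSPT (Smith's rule): sort by p/w ascending
  J2: p/w = 3/7 = 0.429
  J3: p/w = 19/3 = 6.333
  J1: p/w = 10/1 = 10.000
Order: J2 → J3 → J1


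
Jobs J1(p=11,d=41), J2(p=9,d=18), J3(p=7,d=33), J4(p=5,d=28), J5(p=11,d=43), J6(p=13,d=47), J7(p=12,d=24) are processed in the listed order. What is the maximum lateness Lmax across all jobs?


Lateness per job (L = C - d):
  J1: C=11, d=41, L=-30
  J2: C=20, d=18, L=2
  J3: C=27, d=33, L=-6
  J4: C=32, d=28, L=4
  J5: C=43, d=43, L=0
  J6: C=56, d=47, L=9
  J7: C=68, d=24, L=44
Lmax = max(-30, 2, -6, 4, 0, 9, 44)
= 44


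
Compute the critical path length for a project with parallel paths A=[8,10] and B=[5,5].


Path A: 8 + 10 = 18
Path B: 5 + 5 = 10
Critical path = longest = max(18, 10)
= 18 (Path A)


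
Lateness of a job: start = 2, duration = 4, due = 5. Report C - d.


Completion = 2 + 4 = 6
Lateness = C - d = 6 - 5
= 1


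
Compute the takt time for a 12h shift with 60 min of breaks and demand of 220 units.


Available = 12×60 - 60 = 660 min
Takt time = 660 / 220
= 3.00 min/unit


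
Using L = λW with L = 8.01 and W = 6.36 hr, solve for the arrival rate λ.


Little's law: L = λW → λ = L / W
= 8.01 / 6.36
= 1.26 per hour


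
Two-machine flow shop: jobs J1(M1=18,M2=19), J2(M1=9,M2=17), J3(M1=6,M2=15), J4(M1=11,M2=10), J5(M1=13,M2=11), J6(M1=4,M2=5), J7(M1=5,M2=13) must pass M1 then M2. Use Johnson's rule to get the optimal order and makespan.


Johnson's rule:
Group 1 (M1≤M2, sort by M1): ['J6', 'J7', 'J3', 'J2', 'J1']
Group 2 (M1>M2, sort desc M2): ['J5', 'J4']
Sequence: J6 → J7 → J3 → J2 → J1 → J5 → J4
Makespan calculation:
  J6: M1 done=4, M2 done=9
  J7: M1 done=9, M2 done=22
  J3: M1 done=15, M2 done=37
  J2: M1 done=24, M2 done=54
  J1: M1 done=42, M2 done=73
  J5: M1 done=55, M2 done=84
  J4: M1 done=66, M2 done=94
= Sequence: J6 → J7 → J3 → J2 → J1 → J5 → J4, Makespan: 94


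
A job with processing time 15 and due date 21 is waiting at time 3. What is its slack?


Slack = due - current_time - processing
= 21 - 3 - 15
= 3


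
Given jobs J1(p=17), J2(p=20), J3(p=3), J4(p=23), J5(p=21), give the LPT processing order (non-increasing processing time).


LPT: sort by longest processing time first
  J4: p=23
  J5: p=21
  J2: p=20
  J1: p=17
  J3: p=3
Order: J4 → J5 → J2 → J1 → J3


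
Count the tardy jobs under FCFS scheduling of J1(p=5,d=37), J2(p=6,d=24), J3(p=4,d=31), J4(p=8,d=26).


Completion vs due date:
  J1: C=5, d=37 → on time
  J2: C=11, d=24 → on time
  J3: C=15, d=31 → on time
  J4: C=23, d=26 → on time
Tardy jobs: none
Count = 0


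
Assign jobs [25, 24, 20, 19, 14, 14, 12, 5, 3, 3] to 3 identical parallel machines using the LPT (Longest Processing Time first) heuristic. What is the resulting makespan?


Jobs (LPT sorted): [25, 24, 20, 19, 14, 14, 12, 5, 3, 3]
Machines: 3
  J=25 → Machine 1 (load: 0+25=25)
  J=24 → Machine 2 (load: 0+24=24)
  J=20 → Machine 3 (load: 0+20=20)
  J=19 → Machine 3 (load: 20+19=39)
  J=14 → Machine 2 (load: 24+14=38)
  J=14 → Machine 1 (load: 25+14=39)
  J=12 → Machine 2 (load: 38+12=50)
  J=5 → Machine 1 (load: 39+5=44)
  J=3 → Machine 3 (load: 39+3=42)
  J=3 → Machine 3 (load: 42+3=45)
Machine loads: [44, 50, 45]
Makespan = max = 50 time units


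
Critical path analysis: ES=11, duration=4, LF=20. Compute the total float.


EF = ES + duration = 11 + 4 = 15
LS = LF - duration = 20 - 4 = 16
Total Float = LF - EF = 20 - 15
(or LS - ES = 16 - 11)
= 5


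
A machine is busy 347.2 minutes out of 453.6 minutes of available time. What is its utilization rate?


Utilization = busy / total × 100
= 347.2 / 453.6 × 100
= 76.5%


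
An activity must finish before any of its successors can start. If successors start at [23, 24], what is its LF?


LF = min of all successor start times
Successors start at: [23, 24]
LF = min(23, 24)
= 23


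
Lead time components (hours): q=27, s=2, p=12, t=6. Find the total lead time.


Lead time = queue + setup + processing + transit
= 27 + 2 + 12 + 6
= 47 hours


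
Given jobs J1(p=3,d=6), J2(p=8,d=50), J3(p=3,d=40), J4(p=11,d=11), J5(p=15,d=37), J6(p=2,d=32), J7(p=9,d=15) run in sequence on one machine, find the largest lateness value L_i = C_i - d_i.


Lateness per job (L = C - d):
  J1: C=3, d=6, L=-3
  J2: C=11, d=50, L=-39
  J3: C=14, d=40, L=-26
  J4: C=25, d=11, L=14
  J5: C=40, d=37, L=3
  J6: C=42, d=32, L=10
  J7: C=51, d=15, L=36
Lmax = max(-3, -39, -26, 14, 3, 10, 36)
= 36


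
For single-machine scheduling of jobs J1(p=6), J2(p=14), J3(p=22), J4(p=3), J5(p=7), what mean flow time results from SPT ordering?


SPT order: J4 → J1 → J5 → J2 → J3
Completion times:
  J4: C=3
  J1: C=9
  J5: C=16
  J2: C=30
  J3: C=52
Sum = 110, n = 5
Mean flow = 110/5
= 22.00


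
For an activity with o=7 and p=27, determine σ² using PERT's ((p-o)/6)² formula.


σ² = ((p - o) / 6)² = (p - o)² / 36
= (27 - 7)² / 36
= 20² / 36
= 400 / 36
= 11.1111


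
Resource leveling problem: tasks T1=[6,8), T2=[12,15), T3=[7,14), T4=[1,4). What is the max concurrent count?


Check each time point for overlaps:
  t=7: 2 tasks active (T1, T3)
Max concurrent = 2


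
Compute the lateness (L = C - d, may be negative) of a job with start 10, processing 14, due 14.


Completion = 10 + 14 = 24
Lateness = C - d = 24 - 14
= 10


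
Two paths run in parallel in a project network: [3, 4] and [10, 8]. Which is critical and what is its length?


Path A: 3 + 4 = 7
Path B: 10 + 8 = 18
Critical path = longest = max(7, 18)
= 18 (Path B)


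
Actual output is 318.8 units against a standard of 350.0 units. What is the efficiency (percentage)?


Efficiency = (actual / standard) × 100
= (318.8 / 350.0) × 100
= 91.1%


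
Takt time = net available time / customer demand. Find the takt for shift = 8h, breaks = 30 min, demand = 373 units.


Available = 8×60 - 30 = 450 min
Takt time = 450 / 373
= 1.21 min/unit


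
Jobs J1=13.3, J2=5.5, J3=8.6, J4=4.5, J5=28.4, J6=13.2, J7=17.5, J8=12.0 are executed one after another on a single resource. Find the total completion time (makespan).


Sequential makespan: sum all processing times
= 13.3 + 5.5 + 8.6 + 4.5 + 28.4 + 13.2 + 17.5 + 12.0
= 103.0 time units


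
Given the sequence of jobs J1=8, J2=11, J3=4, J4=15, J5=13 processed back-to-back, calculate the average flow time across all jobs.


Completion times:
  J1: completes at 8
  J2: completes at 19
  J3: completes at 23
  J4: completes at 38
  J5: completes at 51
Sum = 139
Average = 139/5
= 27.80


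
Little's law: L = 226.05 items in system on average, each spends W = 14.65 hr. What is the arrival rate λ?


Little's law: L = λW → λ = L / W
= 226.05 / 14.65
= 15.43 per hour


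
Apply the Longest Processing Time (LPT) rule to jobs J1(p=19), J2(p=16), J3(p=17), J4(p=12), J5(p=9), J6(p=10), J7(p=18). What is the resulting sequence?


LPT: sort by longest processing time first
  J1: p=19
  J7: p=18
  J3: p=17
  J2: p=16
  J4: p=12
  J6: p=10
  J5: p=9
Order: J1 → J7 → J3 → J2 → J4 → J6 → J5


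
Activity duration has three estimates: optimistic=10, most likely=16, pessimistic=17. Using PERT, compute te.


te = (o + 4m + p) / 6
= (10 + 4×16 + 17) / 6
= (10 + 64 + 17) / 6
= 91 / 6
= 15.17


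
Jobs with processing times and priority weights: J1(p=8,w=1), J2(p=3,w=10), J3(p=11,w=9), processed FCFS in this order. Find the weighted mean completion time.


Completion times:
  J1: C=8, w×C=1×8=8
  J2: C=11, w×C=10×11=110
  J3: C=22, w×C=9×22=198
Sum w×C = 316
Sum w = 20
Weighted avg = 316/20
= 15.80


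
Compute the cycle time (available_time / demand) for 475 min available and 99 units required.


Cycle time = available time / demand
= 475 / 99
= 4.80 min/unit


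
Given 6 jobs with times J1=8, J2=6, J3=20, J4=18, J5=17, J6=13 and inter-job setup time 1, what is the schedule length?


Makespan = Σ processing + (n-1) × setup
= (8 + 6 + 20 + 18 + 17 + 13) + (6-1)×1
= 82 + 5
= 87 time units


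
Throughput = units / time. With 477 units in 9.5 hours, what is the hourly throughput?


Throughput = units / time
= 477 / 9.5
= 50.2 units/hour


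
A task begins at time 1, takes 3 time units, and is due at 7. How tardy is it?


Completion = start + processing = 1 + 3 = 4
Tardiness = max(0, C - d) = max(0, 4 - 7)
= max(0, -3)
= 0


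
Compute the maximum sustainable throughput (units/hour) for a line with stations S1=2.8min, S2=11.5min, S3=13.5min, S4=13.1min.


Bottleneck = longest station time
Station times: [2.8, 11.5, 13.5, 13.1]
Max = 13.5 min
Rate = 60 / 13.5
= 4.44 units/hour (bottleneck: 13.5min)


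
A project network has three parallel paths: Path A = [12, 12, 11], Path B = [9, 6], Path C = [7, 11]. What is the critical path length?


Path A: 12 + 12 + 11 = 35
Path B: 9 + 6 = 15
Path C: 7 + 11 = 18
Critical path = longest = max(35, 15, 18)
= 35 (Path A)


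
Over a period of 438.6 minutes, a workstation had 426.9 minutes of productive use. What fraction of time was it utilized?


Utilization = busy / total × 100
= 426.9 / 438.6 × 100
= 97.3%


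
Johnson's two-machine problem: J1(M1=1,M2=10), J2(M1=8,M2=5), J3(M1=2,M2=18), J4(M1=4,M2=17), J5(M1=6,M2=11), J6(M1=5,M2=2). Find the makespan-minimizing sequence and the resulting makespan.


Johnson's rule:
Group 1 (M1≤M2, sort by M1): ['J1', 'J3', 'J4', 'J5']
Group 2 (M1>M2, sort desc M2): ['J2', 'J6']
Sequence: J1 → J3 → J4 → J5 → J2 → J6
Makespan calculation:
  J1: M1 done=1, M2 done=11
  J3: M1 done=3, M2 done=29
  J4: M1 done=7, M2 done=46
  J5: M1 done=13, M2 done=57
  J2: M1 done=21, M2 done=62
  J6: M1 done=26, M2 done=64
= Sequence: J1 → J3 → J4 → J5 → J2 → J6, Makespan: 64


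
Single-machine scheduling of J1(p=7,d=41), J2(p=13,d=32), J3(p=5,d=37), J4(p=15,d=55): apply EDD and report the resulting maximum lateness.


EDD order: J2 → J3 → J1 → J4
Completion and lateness:
  J2: C=13, d=32, L=13-32=-19
  J3: C=18, d=37, L=18-37=-19
  J1: C=25, d=41, L=25-41=-16
  J4: C=40, d=55, L=40-55=-15
Lmax = max(-19, -19, -16, -15)
= -15


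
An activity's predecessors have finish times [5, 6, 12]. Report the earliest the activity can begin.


ES = max of all predecessor completion times
Predecessors: [5, 6, 12]
ES = max(5, 6, 12)
= 12


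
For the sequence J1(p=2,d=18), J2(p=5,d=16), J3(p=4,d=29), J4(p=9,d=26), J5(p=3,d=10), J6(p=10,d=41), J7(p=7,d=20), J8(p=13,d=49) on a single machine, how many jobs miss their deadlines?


Completion vs due date:
  J1: C=2, d=18 → on time
  J2: C=7, d=16 → on time
  J3: C=11, d=29 → on time
  J4: C=20, d=26 → on time
  J5: C=23, d=10 → TARDY
  J6: C=33, d=41 → on time
  J7: C=40, d=20 → TARDY
  J8: C=53, d=49 → TARDY
Tardy jobs: J5, J7, J8
Count = 3


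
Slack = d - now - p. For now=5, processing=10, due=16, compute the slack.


Slack = due - current_time - processing
= 16 - 5 - 10
= 1


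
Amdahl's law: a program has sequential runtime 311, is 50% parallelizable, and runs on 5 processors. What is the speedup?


Amdahl's law: T_p = T × ((1-p) + p/N)
= 311 × ((1-0.5) + 0.5/5)
= 311 × (0.50 + 0.1000)
= 311 × 0.6000
= 186.60
Speedup = 311/186.60
= 1.67×


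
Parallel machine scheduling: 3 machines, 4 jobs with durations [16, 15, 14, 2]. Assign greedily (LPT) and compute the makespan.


Jobs (LPT sorted): [16, 15, 14, 2]
Machines: 3
  J=16 → Machine 1 (load: 0+16=16)
  J=15 → Machine 2 (load: 0+15=15)
  J=14 → Machine 3 (load: 0+14=14)
  J=2 → Machine 3 (load: 14+2=16)
Machine loads: [16, 15, 16]
Makespan = max = 16 time units


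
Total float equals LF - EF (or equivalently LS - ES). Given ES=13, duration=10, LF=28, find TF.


EF = ES + duration = 13 + 10 = 23
LS = LF - duration = 28 - 10 = 18
Total Float = LF - EF = 28 - 23
(or LS - ES = 18 - 13)
= 5


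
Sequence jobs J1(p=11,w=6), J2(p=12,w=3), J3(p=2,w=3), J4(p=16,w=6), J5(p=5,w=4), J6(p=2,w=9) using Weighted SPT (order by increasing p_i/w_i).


WSPT (Smith's rule): sort by p/w ascending
  J6: p/w = 2/9 = 0.222
  J3: p/w = 2/3 = 0.667
  J5: p/w = 5/4 = 1.250
  J1: p/w = 11/6 = 1.833
  J4: p/w = 16/6 = 2.667
  J2: p/w = 12/3 = 4.000
Order: J6 → J3 → J5 → J1 → J4 → J2
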